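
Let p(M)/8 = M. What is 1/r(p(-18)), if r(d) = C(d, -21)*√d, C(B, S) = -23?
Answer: I/276 ≈ 0.0036232*I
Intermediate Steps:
p(M) = 8*M
r(d) = -23*√d
1/r(p(-18)) = 1/(-23*12*I) = 1/(-276*I) = I/276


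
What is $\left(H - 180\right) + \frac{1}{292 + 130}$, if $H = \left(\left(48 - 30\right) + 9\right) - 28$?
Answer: $- \frac{76381}{422} \approx -181.0$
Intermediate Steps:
$H = -1$ ($H = \left(18 + 9\right) - 28 = 27 - 28 = -1$)
$\left(H - 180\right) + \frac{1}{292 + 130} = \left(-1 - 180\right) + \frac{1}{292 + 130} = -181 + \frac{1}{422} = - \frac{76381}{422}$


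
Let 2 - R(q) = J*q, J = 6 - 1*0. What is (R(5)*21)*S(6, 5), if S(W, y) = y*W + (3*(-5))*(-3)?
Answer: -44100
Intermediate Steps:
J = 6 (J = 6 + 0 = 6)
R(q) = 2 - 6*q
S(W, y) = 45 + W*y (S(W, y) = W*y - 15*(-3) = W*y + 45 = 45 + W*y)
(R(5)*21)*S(6, 5) = ((2 - 6*5)*21)*(45 + 6*5) = ((2 - 30)*21)*(45 + 30) = -28*21*75 = -588*75 = -44100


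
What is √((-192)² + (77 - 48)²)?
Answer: √37705 ≈ 194.18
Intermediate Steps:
√((-192)² + (77 - 48)²) = √(36864 + 29²) = √(36864 + 841) = √37705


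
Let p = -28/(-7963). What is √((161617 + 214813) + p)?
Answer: 3*√2652132110626/7963 ≈ 613.54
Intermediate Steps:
p = 28/7963 (p = -28*(-1/7963) = 28/7963 ≈ 0.0035163)
√((161617 + 214813) + p) = √((161617 + 214813) + 28/7963) = √(376430 + 28/7963) = √(2997512118/7963) = 3*√2652132110626/7963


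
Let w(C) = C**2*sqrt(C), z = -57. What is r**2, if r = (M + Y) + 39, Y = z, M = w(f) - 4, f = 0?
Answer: 484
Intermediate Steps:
w(C) = C**(5/2)
M = -4 (M = 0**(5/2) - 4 = 0 - 4 = -4)
Y = -57
r = -22 (r = (-4 - 57) + 39 = -61 + 39 = -22)
r**2 = (-22)**2 = 484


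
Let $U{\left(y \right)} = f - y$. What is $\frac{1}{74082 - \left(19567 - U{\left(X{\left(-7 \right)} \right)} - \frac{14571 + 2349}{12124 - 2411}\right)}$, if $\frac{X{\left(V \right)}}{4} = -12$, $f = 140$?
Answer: $\frac{9713}{531347159} \approx 1.828 \cdot 10^{-5}$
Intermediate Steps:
$X{\left(V \right)} = -48$ ($X{\left(V \right)} = 4 \left(-12\right) = -48$)
$U{\left(y \right)} = 140 - y$
$\frac{1}{74082 - \left(19567 - U{\left(X{\left(-7 \right)} \right)} - \frac{14571 + 2349}{12124 - 2411}\right)} = \frac{1}{74082 + \left(\left(-19567 + \frac{14571 + 2349}{12124 - 2411}\right) + \left(140 - -48\right)\right)} = \frac{1}{74082 + \left(\left(-19567 + \frac{16920}{9713}\right) + \left(140 + 48\right)\right)} = \frac{1}{74082 + \left(\left(-19567 + 16920 \cdot \frac{1}{9713}\right) + 188\right)} = \frac{1}{74082 + \left(\left(-19567 + \frac{16920}{9713}\right) + 188\right)} = \frac{1}{74082 + \left(- \frac{190037351}{9713} + 188\right)} = \frac{1}{74082 - \frac{188211307}{9713}} = \frac{1}{\frac{531347159}{9713}} = \frac{9713}{531347159}$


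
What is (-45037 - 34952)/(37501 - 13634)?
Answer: -79989/23867 ≈ -3.3514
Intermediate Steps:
(-45037 - 34952)/(37501 - 13634) = -79989/23867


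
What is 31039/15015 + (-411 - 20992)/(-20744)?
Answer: 965239061/311471160 ≈ 3.0990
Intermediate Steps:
31039/15015 + (-411 - 20992)/(-20744) = 31039*(1/15015) - 21403*(-1/20744) = 31039/15015 + 21403/20744 = 965239061/311471160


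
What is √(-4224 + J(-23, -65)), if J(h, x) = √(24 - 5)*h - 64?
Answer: √(-4288 - 23*√19) ≈ 66.244*I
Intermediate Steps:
J(h, x) = -64 + h*√19 (J(h, x) = √19*h - 64 = h*√19 - 64 = -64 + h*√19)
√(-4224 + J(-23, -65)) = √(-4224 + (-64 - 23*√19)) = √(-4288 - 23*√19)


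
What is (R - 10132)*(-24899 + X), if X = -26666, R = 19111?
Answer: -463002135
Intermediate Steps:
(R - 10132)*(-24899 + X) = (19111 - 10132)*(-24899 - 26666) = 8979*(-51565) = -463002135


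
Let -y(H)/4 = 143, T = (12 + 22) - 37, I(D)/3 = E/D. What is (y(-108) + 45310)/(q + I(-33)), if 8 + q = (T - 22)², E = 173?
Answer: 246059/3307 ≈ 74.406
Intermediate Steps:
I(D) = 519/D (I(D) = 3*(173/D) = 519/D)
T = -3 (T = 34 - 37 = -3)
y(H) = -572 (y(H) = -4*143 = -572)
q = 617 (q = -8 + (-3 - 22)² = -8 + (-25)² = -8 + 625 = 617)
(y(-108) + 45310)/(q + I(-33)) = (-572 + 45310)/(617 + 519/(-33)) = 44738/(617 + 519*(-1/33)) = 44738/(617 - 173/11) = 44738/(6614/11) = 44738*(11/6614) = 246059/3307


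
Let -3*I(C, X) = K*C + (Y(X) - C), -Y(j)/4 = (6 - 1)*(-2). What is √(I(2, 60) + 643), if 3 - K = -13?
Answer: 13*√33/3 ≈ 24.893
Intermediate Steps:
Y(j) = 40 (Y(j) = -4*(6 - 1)*(-2) = -20*(-2) = -4*(-10) = 40)
K = 16 (K = 3 - 1*(-13) = 3 + 13 = 16)
I(C, X) = -40/3 - 5*C (I(C, X) = -(16*C + (40 - C))/3 = -(40 + 15*C)/3 = -40/3 - 5*C)
√(I(2, 60) + 643) = √((-40/3 - 5*2) + 643) = √((-40/3 - 10) + 643) = √(-70/3 + 643) = √(1859/3) = 13*√33/3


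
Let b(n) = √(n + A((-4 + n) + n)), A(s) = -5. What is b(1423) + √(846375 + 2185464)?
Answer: √1418 + 3*√336871 ≈ 1778.9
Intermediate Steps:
b(n) = √(-5 + n) (b(n) = √(n - 5) = √(-5 + n))
b(1423) + √(846375 + 2185464) = √(-5 + 1423) + √(846375 + 2185464) = √1418 + √3031839 = √1418 + 3*√336871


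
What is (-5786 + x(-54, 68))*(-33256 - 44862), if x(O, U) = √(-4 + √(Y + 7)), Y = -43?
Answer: 451990748 - 78118*√(-4 + 6*I) ≈ 4.5189e+8 - 1.8495e+5*I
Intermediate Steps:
x(O, U) = √(-4 + 6*I) (x(O, U) = √(-4 + √(-43 + 7)) = √(-4 + √(-36)) = √(-4 + 6*I))
(-5786 + x(-54, 68))*(-33256 - 44862) = (-5786 + √(-4 + 6*I))*(-33256 - 44862) = (-5786 + √(-4 + 6*I))*(-78118) = 451990748 - 78118*√(-4 + 6*I)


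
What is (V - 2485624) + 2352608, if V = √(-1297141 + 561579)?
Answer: -133016 + I*√735562 ≈ -1.3302e+5 + 857.65*I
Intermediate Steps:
V = I*√735562 (V = √(-735562) = I*√735562 ≈ 857.65*I)
(V - 2485624) + 2352608 = (I*√735562 - 2485624) + 2352608 = (-2485624 + I*√735562) + 2352608 = -133016 + I*√735562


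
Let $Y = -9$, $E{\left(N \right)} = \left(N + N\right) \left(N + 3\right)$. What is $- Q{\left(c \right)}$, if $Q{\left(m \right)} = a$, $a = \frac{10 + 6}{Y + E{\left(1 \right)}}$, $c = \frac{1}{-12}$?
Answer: $16$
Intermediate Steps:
$E{\left(N \right)} = 2 N \left(3 + N\right)$
$c = - \frac{1}{12} \approx -0.083333$
$a = -16$ ($a = \frac{10 + 6}{-9 + 2 \cdot 1 \left(3 + 1\right)} = \frac{16}{-9 + 2 \cdot 1 \cdot 4} = \frac{16}{-9 + 8} = \frac{16}{-1} = 16 \left(-1\right) = -16$)
$Q{\left(m \right)} = -16$
$- Q{\left(c \right)} = \left(-1\right) \left(-16\right) = 16$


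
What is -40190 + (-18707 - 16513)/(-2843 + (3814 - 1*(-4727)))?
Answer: -114518920/2849 ≈ -40196.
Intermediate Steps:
-40190 + (-18707 - 16513)/(-2843 + (3814 - 1*(-4727))) = -40190 - 35220/(-2843 + (3814 + 4727)) = -40190 - 35220/(-2843 + 8541) = -40190 - 35220/5698 = -40190 - 35220*1/5698 = -40190 - 17610/2849 = -114518920/2849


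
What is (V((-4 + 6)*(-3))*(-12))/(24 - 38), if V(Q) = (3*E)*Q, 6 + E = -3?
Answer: 972/7 ≈ 138.86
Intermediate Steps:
E = -9 (E = -6 - 3 = -9)
V(Q) = -27*Q (V(Q) = (3*(-9))*Q = -27*Q)
(V((-4 + 6)*(-3))*(-12))/(24 - 38) = (-27*(-4 + 6)*(-3)*(-12))/(24 - 38) = (-54*(-3)*(-12))/(-14) = (-27*(-6)*(-12))*(-1/14) = (162*(-12))*(-1/14) = -1944*(-1/14) = 972/7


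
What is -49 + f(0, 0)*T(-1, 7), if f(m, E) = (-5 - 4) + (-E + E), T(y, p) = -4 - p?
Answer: 50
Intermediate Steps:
f(m, E) = -9 (f(m, E) = -9 + 0 = -9)
-49 + f(0, 0)*T(-1, 7) = -49 - 9*(-4 - 1*7) = -49 - 9*(-4 - 7) = -49 - 9*(-11) = -49 + 99 = 50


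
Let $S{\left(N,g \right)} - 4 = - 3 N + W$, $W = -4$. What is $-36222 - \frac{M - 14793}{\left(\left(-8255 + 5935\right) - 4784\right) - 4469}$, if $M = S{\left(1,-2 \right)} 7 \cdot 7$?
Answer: $- \frac{419212146}{11573} \approx -36223.0$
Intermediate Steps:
$S{\left(N,g \right)} = - 3 N$ ($S{\left(N,g \right)} = 4 - \left(4 + 3 N\right) = - 3 N$)
$M = -147$ ($M = \left(-3\right) 1 \cdot 7 \cdot 7 = \left(-3\right) 7 \cdot 7 = \left(-21\right) 7 = -147$)
$-36222 - \frac{M - 14793}{\left(\left(-8255 + 5935\right) - 4784\right) - 4469} = -36222 - \frac{-147 - 14793}{\left(\left(-8255 + 5935\right) - 4784\right) - 4469} = -36222 - - \frac{14940}{\left(-2320 - 4784\right) - 4469} = -36222 - - \frac{14940}{-7104 - 4469} = -36222 - - \frac{14940}{-11573} = -36222 - \left(-14940\right) \left(- \frac{1}{11573}\right) = -36222 - \frac{14940}{11573} = - \frac{419212146}{11573}$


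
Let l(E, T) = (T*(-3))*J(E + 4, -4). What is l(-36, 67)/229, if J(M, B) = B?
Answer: 804/229 ≈ 3.5109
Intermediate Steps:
l(E, T) = 12*T (l(E, T) = (T*(-3))*(-4) = -3*T*(-4) = 12*T)
l(-36, 67)/229 = (12*67)/229 = 804*(1/229) = 804/229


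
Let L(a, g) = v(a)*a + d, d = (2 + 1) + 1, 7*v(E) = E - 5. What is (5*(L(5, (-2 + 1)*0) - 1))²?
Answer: 225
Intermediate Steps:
v(E) = -5/7 + E/7 (v(E) = (E - 5)/7 = (-5 + E)/7 = -5/7 + E/7)
d = 4 (d = 3 + 1 = 4)
L(a, g) = 4 + a*(-5/7 + a/7) (L(a, g) = (-5/7 + a/7)*a + 4 = a*(-5/7 + a/7) + 4 = 4 + a*(-5/7 + a/7))
(5*(L(5, (-2 + 1)*0) - 1))² = (5*((4 + (⅐)*5*(-5 + 5)) - 1))² = (5*((4 + (⅐)*5*0) - 1))² = (5*((4 + 0) - 1))² = (5*(4 - 1))² = (5*3)² = 15² = 225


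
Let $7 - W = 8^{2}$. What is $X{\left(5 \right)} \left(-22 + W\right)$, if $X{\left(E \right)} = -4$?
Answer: $316$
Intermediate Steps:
$W = -57$ ($W = 7 - 8^{2} = 7 - 64 = -57$)
$X{\left(5 \right)} \left(-22 + W\right) = - 4 \left(-22 - 57\right) = \left(-4\right) \left(-79\right) = 316$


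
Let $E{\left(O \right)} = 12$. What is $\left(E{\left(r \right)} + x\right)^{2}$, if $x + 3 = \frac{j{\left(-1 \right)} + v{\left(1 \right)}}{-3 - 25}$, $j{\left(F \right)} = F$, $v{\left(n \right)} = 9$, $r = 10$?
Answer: $\frac{3721}{49} \approx 75.939$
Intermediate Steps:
$x = - \frac{23}{7}$ ($x = -3 + \frac{-1 + 9}{-3 - 25} = -3 + \frac{8}{-28} = -3 + 8 \left(- \frac{1}{28}\right) = -3 - \frac{2}{7} = - \frac{23}{7} \approx -3.2857$)
$\left(E{\left(r \right)} + x\right)^{2} = \left(12 - \frac{23}{7}\right)^{2} = \left(\frac{61}{7}\right)^{2} = \frac{3721}{49}$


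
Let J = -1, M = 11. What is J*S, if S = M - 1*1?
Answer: -10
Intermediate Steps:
S = 10 (S = 11 - 1*1 = 11 - 1 = 10)
J*S = -1*10 = -10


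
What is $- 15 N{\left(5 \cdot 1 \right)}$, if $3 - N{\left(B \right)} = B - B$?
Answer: $-45$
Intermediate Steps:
$N{\left(B \right)} = 3$ ($N{\left(B \right)} = 3 - \left(B - B\right) = 3 - 0 = 3 + 0 = 3$)
$- 15 N{\left(5 \cdot 1 \right)} = \left(-15\right) 3 = -45$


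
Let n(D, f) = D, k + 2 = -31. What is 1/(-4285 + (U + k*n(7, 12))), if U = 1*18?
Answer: -1/4498 ≈ -0.00022232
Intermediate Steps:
k = -33 (k = -2 - 31 = -33)
U = 18
1/(-4285 + (U + k*n(7, 12))) = 1/(-4285 + (18 - 33*7)) = 1/(-4285 + (18 - 231)) = 1/(-4285 - 213) = 1/(-4498) = -1/4498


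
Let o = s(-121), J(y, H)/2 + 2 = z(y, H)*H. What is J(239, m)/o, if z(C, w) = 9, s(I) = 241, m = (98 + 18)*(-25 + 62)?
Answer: 77252/241 ≈ 320.55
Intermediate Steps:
m = 4292 (m = 116*37 = 4292)
J(y, H) = -4 + 18*H (J(y, H) = -4 + 2*(9*H) = -4 + 18*H)
o = 241
J(239, m)/o = (-4 + 18*4292)/241 = (-4 + 77256)*(1/241) = 77252*(1/241) = 77252/241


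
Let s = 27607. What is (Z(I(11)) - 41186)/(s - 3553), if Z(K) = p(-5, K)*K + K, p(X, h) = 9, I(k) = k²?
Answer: -1052/633 ≈ -1.6619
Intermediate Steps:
Z(K) = 10*K (Z(K) = 9*K + K = 10*K)
(Z(I(11)) - 41186)/(s - 3553) = (10*11² - 41186)/(27607 - 3553) = (10*121 - 41186)/24054 = (1210 - 41186)*(1/24054) = -39976*1/24054 = -1052/633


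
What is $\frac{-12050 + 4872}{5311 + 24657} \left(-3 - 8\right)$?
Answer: $\frac{39479}{14984} \approx 2.6347$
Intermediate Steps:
$\frac{-12050 + 4872}{5311 + 24657} \left(-3 - 8\right) = - \frac{7178}{29968} \left(-3 - 8\right) = \left(-7178\right) \frac{1}{29968} \left(-11\right) = \left(- \frac{3589}{14984}\right) \left(-11\right) = \frac{39479}{14984}$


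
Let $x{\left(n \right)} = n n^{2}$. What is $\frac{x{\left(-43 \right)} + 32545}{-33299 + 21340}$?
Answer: $\frac{46962}{11959} \approx 3.9269$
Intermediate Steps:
$x{\left(n \right)} = n^{3}$
$\frac{x{\left(-43 \right)} + 32545}{-33299 + 21340} = \frac{\left(-43\right)^{3} + 32545}{-33299 + 21340} = \frac{-79507 + 32545}{-11959} = \left(-46962\right) \left(- \frac{1}{11959}\right) = \frac{46962}{11959}$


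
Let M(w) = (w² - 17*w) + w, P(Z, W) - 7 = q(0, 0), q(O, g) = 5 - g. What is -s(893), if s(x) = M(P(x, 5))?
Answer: 48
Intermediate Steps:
P(Z, W) = 12 (P(Z, W) = 7 + (5 - 1*0) = 7 + (5 + 0) = 7 + 5 = 12)
M(w) = w² - 16*w
s(x) = -48 (s(x) = 12*(-16 + 12) = 12*(-4) = -48)
-s(893) = -1*(-48) = 48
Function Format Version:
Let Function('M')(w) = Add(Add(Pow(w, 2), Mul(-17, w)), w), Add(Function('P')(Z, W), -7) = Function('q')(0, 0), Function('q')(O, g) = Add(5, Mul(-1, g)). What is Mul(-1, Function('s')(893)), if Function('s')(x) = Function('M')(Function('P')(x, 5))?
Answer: 48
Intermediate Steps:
Function('P')(Z, W) = 12 (Function('P')(Z, W) = Add(7, Add(5, Mul(-1, 0))) = Add(7, Add(5, 0)) = Add(7, 5) = 12)
Function('M')(w) = Add(Pow(w, 2), Mul(-16, w))
Function('s')(x) = -48 (Function('s')(x) = Mul(12, Add(-16, 12)) = Mul(12, -4) = -48)
Mul(-1, Function('s')(893)) = Mul(-1, -48) = 48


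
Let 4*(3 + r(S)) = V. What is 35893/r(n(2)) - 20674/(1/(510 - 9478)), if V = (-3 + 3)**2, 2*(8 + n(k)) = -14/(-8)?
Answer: 556177403/3 ≈ 1.8539e+8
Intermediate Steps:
n(k) = -57/8 (n(k) = -8 + (-14/(-8))/2 = -8 + (-14*(-1/8))/2 = -8 + (1/2)*(7/4) = -8 + 7/8 = -57/8)
V = 0 (V = 0**2 = 0)
r(S) = -3 (r(S) = -3 + (1/4)*0 = -3 + 0 = -3)
35893/r(n(2)) - 20674/(1/(510 - 9478)) = 35893/(-3) - 20674/(1/(510 - 9478)) = 35893*(-1/3) - 20674/(1/(-8968)) = -35893/3 - 20674/(-1/8968) = -35893/3 - 20674*(-8968) = -35893/3 + 185404432 = 556177403/3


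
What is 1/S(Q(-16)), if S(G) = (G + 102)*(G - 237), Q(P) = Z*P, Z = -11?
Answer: -1/16958 ≈ -5.8969e-5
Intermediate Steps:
Q(P) = -11*P
S(G) = (-237 + G)*(102 + G) (S(G) = (102 + G)*(-237 + G) = (-237 + G)*(102 + G))
1/S(Q(-16)) = 1/(-24174 + (-11*(-16))² - (-1485)*(-16)) = 1/(-24174 + 176² - 135*176) = 1/(-24174 + 30976 - 23760) = 1/(-16958) = -1/16958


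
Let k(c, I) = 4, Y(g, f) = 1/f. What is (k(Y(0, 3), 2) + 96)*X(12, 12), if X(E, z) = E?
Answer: 1200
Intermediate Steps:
(k(Y(0, 3), 2) + 96)*X(12, 12) = (4 + 96)*12 = 100*12 = 1200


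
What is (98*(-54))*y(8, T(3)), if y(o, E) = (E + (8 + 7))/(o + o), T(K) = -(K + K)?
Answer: -11907/4 ≈ -2976.8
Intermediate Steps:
T(K) = -2*K
y(o, E) = (15 + E)/(2*o) (y(o, E) = (E + 15)/((2*o)) = (15 + E)*(1/(2*o)) = (15 + E)/(2*o))
(98*(-54))*y(8, T(3)) = (98*(-54))*((1/2)*(15 - 2*3)/8) = -2646*(15 - 6)/8 = -2646*9/8 = -5292*9/16 = -11907/4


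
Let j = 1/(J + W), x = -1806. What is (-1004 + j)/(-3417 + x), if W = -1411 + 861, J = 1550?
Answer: 1003999/5223000 ≈ 0.19223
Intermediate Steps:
W = -550
j = 1/1000 (j = 1/(1550 - 550) = 1/1000 ≈ 0.0010000)
(-1004 + j)/(-3417 + x) = (-1004 + 1/1000)/(-3417 - 1806) = -1003999/1000/(-5223) = -1003999/1000*(-1/5223) = 1003999/5223000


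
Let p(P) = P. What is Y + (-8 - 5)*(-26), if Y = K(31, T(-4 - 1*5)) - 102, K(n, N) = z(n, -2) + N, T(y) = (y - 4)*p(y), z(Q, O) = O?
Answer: 351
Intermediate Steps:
T(y) = y*(-4 + y) (T(y) = (y - 4)*y = (-4 + y)*y = y*(-4 + y))
K(n, N) = -2 + N
Y = 13 (Y = (-2 + (-4 - 1*5)*(-4 + (-4 - 1*5))) - 102 = (-2 + (-4 - 5)*(-4 + (-4 - 5))) - 102 = (-2 - 9*(-4 - 9)) - 102 = (-2 - 9*(-13)) - 102 = (-2 + 117) - 102 = 115 - 102 = 13)
Y + (-8 - 5)*(-26) = 13 + (-8 - 5)*(-26) = 13 - 13*(-26) = 13 + 338 = 351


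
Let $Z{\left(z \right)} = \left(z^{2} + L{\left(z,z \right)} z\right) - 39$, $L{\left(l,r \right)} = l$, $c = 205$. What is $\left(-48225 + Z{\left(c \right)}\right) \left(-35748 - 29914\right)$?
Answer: $-2349780332$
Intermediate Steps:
$Z{\left(z \right)} = -39 + 2 z^{2}$ ($Z{\left(z \right)} = \left(z^{2} + z z\right) - 39 = \left(z^{2} + z^{2}\right) - 39 = 2 z^{2} - 39 = -39 + 2 z^{2}$)
$\left(-48225 + Z{\left(c \right)}\right) \left(-35748 - 29914\right) = \left(-48225 - \left(39 - 2 \cdot 205^{2}\right)\right) \left(-35748 - 29914\right) = \left(-48225 + \left(-39 + 2 \cdot 42025\right)\right) \left(-65662\right) = \left(-48225 + \left(-39 + 84050\right)\right) \left(-65662\right) = \left(-48225 + 84011\right) \left(-65662\right) = 35786 \left(-65662\right) = -2349780332$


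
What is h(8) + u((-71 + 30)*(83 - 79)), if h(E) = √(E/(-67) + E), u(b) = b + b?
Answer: -328 + 4*√2211/67 ≈ -325.19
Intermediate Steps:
u(b) = 2*b
h(E) = √4422*√E/67 (h(E) = √(E*(-1/67) + E) = √(-E/67 + E) = √(66*E/67) = √4422*√E/67)
h(8) + u((-71 + 30)*(83 - 79)) = √4422*√8/67 + 2*((-71 + 30)*(83 - 79)) = √4422*(2*√2)/67 + 2*(-41*4) = 4*√2211/67 + 2*(-164) = 4*√2211/67 - 328 = -328 + 4*√2211/67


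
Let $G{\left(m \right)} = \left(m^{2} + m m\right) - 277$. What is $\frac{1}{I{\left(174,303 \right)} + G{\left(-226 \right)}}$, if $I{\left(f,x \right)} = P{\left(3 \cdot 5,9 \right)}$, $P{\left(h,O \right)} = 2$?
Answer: $\frac{1}{101877} \approx 9.8158 \cdot 10^{-6}$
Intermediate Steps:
$I{\left(f,x \right)} = 2$
$G{\left(m \right)} = -277 + 2 m^{2}$ ($G{\left(m \right)} = \left(m^{2} + m^{2}\right) - 277 = 2 m^{2} - 277 = -277 + 2 m^{2}$)
$\frac{1}{I{\left(174,303 \right)} + G{\left(-226 \right)}} = \frac{1}{2 - \left(277 - 2 \left(-226\right)^{2}\right)} = \frac{1}{2 + \left(-277 + 2 \cdot 51076\right)} = \frac{1}{2 + \left(-277 + 102152\right)} = \frac{1}{2 + 101875} = \frac{1}{101877}$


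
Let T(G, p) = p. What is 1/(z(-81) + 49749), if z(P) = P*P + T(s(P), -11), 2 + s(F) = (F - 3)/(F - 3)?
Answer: 1/56299 ≈ 1.7762e-5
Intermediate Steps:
s(F) = -1 (s(F) = -2 + (F - 3)/(F - 3) = -2 + (-3 + F)/(-3 + F) = -2 + 1 = -1)
z(P) = -11 + P² (z(P) = P*P - 11 = P² - 11 = -11 + P²)
1/(z(-81) + 49749) = 1/((-11 + (-81)²) + 49749) = 1/((-11 + 6561) + 49749) = 1/(6550 + 49749) = 1/56299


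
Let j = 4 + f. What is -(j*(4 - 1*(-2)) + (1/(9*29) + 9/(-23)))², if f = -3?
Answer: -1135150864/36036009 ≈ -31.500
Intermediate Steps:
j = 1 (j = 4 - 3 = 1)
-(j*(4 - 1*(-2)) + (1/(9*29) + 9/(-23)))² = -(1*(4 - 1*(-2)) + (1/(9*29) + 9/(-23)))² = -(1*(4 + 2) + ((⅑)*(1/29) + 9*(-1/23)))² = -(1*6 + (1/261 - 9/23))² = -(6 - 2326/6003)² = -(33692/6003)² = -1*1135150864/36036009 = -1135150864/36036009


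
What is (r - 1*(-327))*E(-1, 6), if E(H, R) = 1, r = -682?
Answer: -355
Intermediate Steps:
(r - 1*(-327))*E(-1, 6) = (-682 - 1*(-327))*1 = (-682 + 327)*1 = -355*1 = -355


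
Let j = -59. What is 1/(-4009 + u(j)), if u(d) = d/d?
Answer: -1/4008 ≈ -0.00024950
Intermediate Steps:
u(d) = 1
1/(-4009 + u(j)) = 1/(-4009 + 1) = 1/(-4008) = -1/4008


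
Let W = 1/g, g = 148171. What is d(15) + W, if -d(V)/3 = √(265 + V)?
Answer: 1/148171 - 6*√70 ≈ -50.200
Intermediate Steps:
W = 1/148171 ≈ 6.7490e-6
d(V) = -3*√(265 + V)
d(15) + W = -3*√(265 + 15) + 1/148171 = -6*√70 + 1/148171 = 1/148171 - 6*√70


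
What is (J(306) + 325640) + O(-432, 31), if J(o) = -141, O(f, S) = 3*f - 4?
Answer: 324199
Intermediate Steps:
O(f, S) = -4 + 3*f
(J(306) + 325640) + O(-432, 31) = (-141 + 325640) + (-4 + 3*(-432)) = 325499 + (-4 - 1296) = 325499 - 1300 = 324199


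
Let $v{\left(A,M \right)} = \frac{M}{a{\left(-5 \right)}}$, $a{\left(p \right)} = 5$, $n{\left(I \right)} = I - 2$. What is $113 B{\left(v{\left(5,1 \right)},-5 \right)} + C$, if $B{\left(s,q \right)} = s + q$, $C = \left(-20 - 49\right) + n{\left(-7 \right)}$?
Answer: $- \frac{3102}{5} \approx -620.4$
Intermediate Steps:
$n{\left(I \right)} = -2 + I$
$C = -78$ ($C = \left(-20 - 49\right) - 9 = -69 - 9 = -78$)
$v{\left(A,M \right)} = \frac{M}{5}$
$B{\left(s,q \right)} = q + s$
$113 B{\left(v{\left(5,1 \right)},-5 \right)} + C = 113 \left(-5 + \frac{1}{5} \cdot 1\right) - 78 = 113 \left(-5 + \frac{1}{5}\right) - 78 = 113 \left(- \frac{24}{5}\right) - 78 = - \frac{2712}{5} - 78 = - \frac{3102}{5}$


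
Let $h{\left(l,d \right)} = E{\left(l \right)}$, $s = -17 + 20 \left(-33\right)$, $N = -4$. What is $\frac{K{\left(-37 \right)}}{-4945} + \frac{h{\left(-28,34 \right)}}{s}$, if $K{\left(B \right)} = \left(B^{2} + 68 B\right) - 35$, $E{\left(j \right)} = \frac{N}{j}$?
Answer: $\frac{5596553}{23434355} \approx 0.23882$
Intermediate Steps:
$s = -677$ ($s = -17 - 660 = -677$)
$E{\left(j \right)} = - \frac{4}{j}$
$K{\left(B \right)} = -35 + B^{2} + 68 B$
$h{\left(l,d \right)} = - \frac{4}{l}$
$\frac{K{\left(-37 \right)}}{-4945} + \frac{h{\left(-28,34 \right)}}{s} = \frac{-35 + \left(-37\right)^{2} + 68 \left(-37\right)}{-4945} + \frac{\left(-4\right) \frac{1}{-28}}{-677} = \left(-35 + 1369 - 2516\right) \left(- \frac{1}{4945}\right) + \left(-4\right) \left(- \frac{1}{28}\right) \left(- \frac{1}{677}\right) = \left(-1182\right) \left(- \frac{1}{4945}\right) + \frac{1}{7} \left(- \frac{1}{677}\right) = \frac{1182}{4945} - \frac{1}{4739} = \frac{5596553}{23434355}$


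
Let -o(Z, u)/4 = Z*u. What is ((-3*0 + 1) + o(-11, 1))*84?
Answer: 3780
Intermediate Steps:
o(Z, u) = -4*Z*u
((-3*0 + 1) + o(-11, 1))*84 = ((-3*0 + 1) - 4*(-11)*1)*84 = ((0 + 1) + 44)*84 = (1 + 44)*84 = 45*84 = 3780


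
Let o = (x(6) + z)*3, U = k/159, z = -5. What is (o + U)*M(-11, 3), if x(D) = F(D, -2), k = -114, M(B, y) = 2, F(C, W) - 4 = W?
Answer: -1030/53 ≈ -19.434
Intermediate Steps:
F(C, W) = 4 + W
x(D) = 2 (x(D) = 4 - 2 = 2)
U = -38/53 (U = -114/159 = -114*1/159 = -38/53 ≈ -0.71698)
o = -9 (o = (2 - 5)*3 = -3*3 = -9)
(o + U)*M(-11, 3) = (-9 - 38/53)*2 = -515/53*2 = -1030/53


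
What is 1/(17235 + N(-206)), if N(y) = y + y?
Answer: 1/16823 ≈ 5.9442e-5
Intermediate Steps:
N(y) = 2*y
1/(17235 + N(-206)) = 1/(17235 + 2*(-206)) = 1/(17235 - 412) = 1/16823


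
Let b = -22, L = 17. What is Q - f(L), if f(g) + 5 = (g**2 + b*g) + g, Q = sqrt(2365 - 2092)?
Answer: 73 + sqrt(273) ≈ 89.523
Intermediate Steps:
Q = sqrt(273) ≈ 16.523
f(g) = -5 + g**2 - 21*g (f(g) = -5 + ((g**2 - 22*g) + g) = -5 + (g**2 - 21*g) = -5 + g**2 - 21*g)
Q - f(L) = sqrt(273) - (-5 + 17**2 - 21*17) = sqrt(273) - (-5 + 289 - 357) = sqrt(273) - 1*(-73) = sqrt(273) + 73 = 73 + sqrt(273)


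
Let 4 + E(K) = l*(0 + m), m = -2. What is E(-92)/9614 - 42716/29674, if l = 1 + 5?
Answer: -102786602/71321459 ≈ -1.4412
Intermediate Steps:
l = 6
E(K) = -16 (E(K) = -4 + 6*(0 - 2) = -4 + 6*(-2) = -4 - 12 = -16)
E(-92)/9614 - 42716/29674 = -16/9614 - 42716/29674 = -16*1/9614 - 42716*1/29674 = -8/4807 - 21358/14837 = -102786602/71321459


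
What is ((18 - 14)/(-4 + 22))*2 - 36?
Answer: -320/9 ≈ -35.556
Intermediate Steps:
((18 - 14)/(-4 + 22))*2 - 36 = (4/18)*2 - 36 = (4*(1/18))*2 - 36 = (2/9)*2 - 36 = 4/9 - 36 = -320/9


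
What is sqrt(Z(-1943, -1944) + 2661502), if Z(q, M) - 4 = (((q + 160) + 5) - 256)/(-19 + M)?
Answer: 2*sqrt(2563942176614)/1963 ≈ 1631.4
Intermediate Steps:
Z(q, M) = 4 + (-91 + q)/(-19 + M) (Z(q, M) = 4 + (((q + 160) + 5) - 256)/(-19 + M) = 4 + (((160 + q) + 5) - 256)/(-19 + M) = 4 + ((165 + q) - 256)/(-19 + M) = 4 + (-91 + q)/(-19 + M))
sqrt(Z(-1943, -1944) + 2661502) = sqrt((-167 - 1943 + 4*(-1944))/(-19 - 1944) + 2661502) = sqrt((-167 - 1943 - 7776)/(-1963) + 2661502) = sqrt(-1/1963*(-9886) + 2661502) = sqrt(9886/1963 + 2661502) = sqrt(5224538312/1963) = 2*sqrt(2563942176614)/1963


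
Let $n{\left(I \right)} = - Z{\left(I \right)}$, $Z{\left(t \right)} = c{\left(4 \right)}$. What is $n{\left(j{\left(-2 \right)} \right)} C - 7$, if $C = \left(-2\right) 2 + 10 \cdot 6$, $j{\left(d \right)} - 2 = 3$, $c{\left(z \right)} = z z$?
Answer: $-903$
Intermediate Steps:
$c{\left(z \right)} = z^{2}$
$j{\left(d \right)} = 5$ ($j{\left(d \right)} = 2 + 3 = 5$)
$Z{\left(t \right)} = 16$ ($Z{\left(t \right)} = 4^{2} = 16$)
$C = 56$ ($C = -4 + 60 = 56$)
$n{\left(I \right)} = -16$ ($n{\left(I \right)} = \left(-1\right) 16 = -16$)
$n{\left(j{\left(-2 \right)} \right)} C - 7 = \left(-16\right) 56 - 7 = -896 - 7 = -903$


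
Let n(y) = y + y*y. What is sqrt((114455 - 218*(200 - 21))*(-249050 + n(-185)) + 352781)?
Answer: I*sqrt(16218496549) ≈ 1.2735e+5*I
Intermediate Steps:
n(y) = y + y**2
sqrt((114455 - 218*(200 - 21))*(-249050 + n(-185)) + 352781) = sqrt((114455 - 218*(200 - 21))*(-249050 - 185*(1 - 185)) + 352781) = sqrt((114455 - 218*179)*(-249050 - 185*(-184)) + 352781) = sqrt((114455 - 39022)*(-249050 + 34040) + 352781) = sqrt(75433*(-215010) + 352781) = sqrt(-16218849330 + 352781) = sqrt(-16218496549) = I*sqrt(16218496549)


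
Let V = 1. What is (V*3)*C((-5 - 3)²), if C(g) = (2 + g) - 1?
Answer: 195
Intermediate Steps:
C(g) = 1 + g
(V*3)*C((-5 - 3)²) = (1*3)*(1 + (-5 - 3)²) = 3*(1 + (-8)²) = 3*(1 + 64) = 3*65 = 195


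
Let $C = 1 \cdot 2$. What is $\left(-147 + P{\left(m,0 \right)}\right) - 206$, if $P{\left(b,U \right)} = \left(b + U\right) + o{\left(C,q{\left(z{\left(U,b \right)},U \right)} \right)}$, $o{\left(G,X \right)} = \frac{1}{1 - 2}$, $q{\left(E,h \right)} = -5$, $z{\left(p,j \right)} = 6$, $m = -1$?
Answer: $-355$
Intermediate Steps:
$C = 2$
$o{\left(G,X \right)} = -1$ ($o{\left(G,X \right)} = \frac{1}{-1} = -1$)
$P{\left(b,U \right)} = -1 + U + b$ ($P{\left(b,U \right)} = \left(b + U\right) - 1 = \left(U + b\right) - 1 = -1 + U + b$)
$\left(-147 + P{\left(m,0 \right)}\right) - 206 = \left(-147 - 2\right) - 206 = -149 - 206 = -355$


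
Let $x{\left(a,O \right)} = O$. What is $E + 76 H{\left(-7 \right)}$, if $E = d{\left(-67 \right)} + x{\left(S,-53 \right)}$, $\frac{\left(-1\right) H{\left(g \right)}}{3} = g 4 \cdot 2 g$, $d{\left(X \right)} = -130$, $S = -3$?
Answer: $-89559$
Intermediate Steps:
$H{\left(g \right)} = - 24 g^{2}$ ($H{\left(g \right)} = - 3 g 4 \cdot 2 g = - 3 \cdot 4 g 2 g = - 3 \cdot 8 g^{2} = - 24 g^{2}$)
$E = -183$ ($E = -130 - 53 = -183$)
$E + 76 H{\left(-7 \right)} = -183 + 76 \left(- 24 \left(-7\right)^{2}\right) = -183 + 76 \left(\left(-24\right) 49\right) = -183 + 76 \left(-1176\right) = -183 - 89376 = -89559$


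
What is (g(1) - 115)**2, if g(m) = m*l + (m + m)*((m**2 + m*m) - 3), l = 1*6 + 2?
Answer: 11881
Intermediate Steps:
l = 8 (l = 6 + 2 = 8)
g(m) = 8*m + 2*m*(-3 + 2*m**2) (g(m) = m*8 + (m + m)*((m**2 + m*m) - 3) = 8*m + (2*m)*((m**2 + m**2) - 3) = 8*m + (2*m)*(2*m**2 - 3) = 8*m + (2*m)*(-3 + 2*m**2) = 8*m + 2*m*(-3 + 2*m**2))
(g(1) - 115)**2 = ((2*1 + 4*1**3) - 115)**2 = ((2 + 4*1) - 115)**2 = ((2 + 4) - 115)**2 = (6 - 115)**2 = (-109)**2 = 11881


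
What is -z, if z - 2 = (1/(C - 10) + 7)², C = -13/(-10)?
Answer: -373939/7569 ≈ -49.404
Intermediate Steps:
C = 13/10 (C = -13*(-⅒) = 13/10 ≈ 1.3000)
z = 373939/7569 (z = 2 + (1/(13/10 - 10) + 7)² = 2 + (1/(-87/10) + 7)² = 2 + (-10/87 + 7)² = 2 + (599/87)² = 2 + 358801/7569 = 373939/7569 ≈ 49.404)
-z = -1*373939/7569 = -373939/7569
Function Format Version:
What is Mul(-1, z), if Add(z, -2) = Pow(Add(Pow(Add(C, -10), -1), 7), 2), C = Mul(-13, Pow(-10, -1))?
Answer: Rational(-373939, 7569) ≈ -49.404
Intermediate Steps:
C = Rational(13, 10) (C = Mul(-13, Rational(-1, 10)) = Rational(13, 10) ≈ 1.3000)
z = Rational(373939, 7569) (z = Add(2, Pow(Add(Pow(Add(Rational(13, 10), -10), -1), 7), 2)) = Add(2, Pow(Add(Pow(Rational(-87, 10), -1), 7), 2)) = Add(2, Pow(Add(Rational(-10, 87), 7), 2)) = Add(2, Pow(Rational(599, 87), 2)) = Add(2, Rational(358801, 7569)) = Rational(373939, 7569) ≈ 49.404)
Mul(-1, z) = Mul(-1, Rational(373939, 7569)) = Rational(-373939, 7569)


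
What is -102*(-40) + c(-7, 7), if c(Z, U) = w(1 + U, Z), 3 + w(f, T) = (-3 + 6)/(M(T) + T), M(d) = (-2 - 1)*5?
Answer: 89691/22 ≈ 4076.9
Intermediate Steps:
M(d) = -15 (M(d) = -3*5 = -15)
w(f, T) = -3 + 3/(-15 + T) (w(f, T) = -3 + (-3 + 6)/(-15 + T) = -3 + 3/(-15 + T))
c(Z, U) = 3*(16 - Z)/(-15 + Z)
-102*(-40) + c(-7, 7) = -102*(-40) + 3*(16 - 1*(-7))/(-15 - 7) = 4080 + 3*(16 + 7)/(-22) = 4080 + 3*(-1/22)*23 = 4080 - 69/22 = 89691/22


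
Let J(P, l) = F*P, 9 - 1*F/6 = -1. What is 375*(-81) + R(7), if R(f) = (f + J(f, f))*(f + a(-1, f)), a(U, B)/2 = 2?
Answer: -25678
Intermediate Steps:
F = 60 (F = 54 - 6*(-1) = 54 + 6 = 60)
a(U, B) = 4 (a(U, B) = 2*2 = 4)
J(P, l) = 60*P
R(f) = 61*f*(4 + f) (R(f) = (f + 60*f)*(f + 4) = (61*f)*(4 + f) = 61*f*(4 + f))
375*(-81) + R(7) = 375*(-81) + 61*7*(4 + 7) = -30375 + 61*7*11 = -30375 + 4697 = -25678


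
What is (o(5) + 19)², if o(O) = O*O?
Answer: 1936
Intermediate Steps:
o(O) = O²
(o(5) + 19)² = (5² + 19)² = (25 + 19)² = 44² = 1936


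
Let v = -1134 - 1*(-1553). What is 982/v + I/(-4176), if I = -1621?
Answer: 4780031/1749744 ≈ 2.7318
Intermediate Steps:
v = 419 (v = -1134 + 1553 = 419)
982/v + I/(-4176) = 982/419 - 1621/(-4176) = 982*(1/419) - 1621*(-1/4176) = 982/419 + 1621/4176 = 4780031/1749744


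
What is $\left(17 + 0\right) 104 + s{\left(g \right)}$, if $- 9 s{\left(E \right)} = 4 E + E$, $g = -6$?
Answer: $\frac{5314}{3} \approx 1771.3$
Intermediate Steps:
$s{\left(E \right)} = - \frac{5 E}{9}$ ($s{\left(E \right)} = - \frac{4 E + E}{9} = - \frac{5 E}{9}$)
$\left(17 + 0\right) 104 + s{\left(g \right)} = \left(17 + 0\right) 104 - - \frac{10}{3} = 17 \cdot 104 + \frac{10}{3} = 1768 + \frac{10}{3} = \frac{5314}{3}$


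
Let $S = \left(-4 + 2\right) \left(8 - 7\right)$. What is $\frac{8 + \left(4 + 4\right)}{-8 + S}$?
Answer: $- \frac{8}{5} \approx -1.6$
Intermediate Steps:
$S = -2$ ($S = \left(-2\right) 1 = -2$)
$\frac{8 + \left(4 + 4\right)}{-8 + S} = \frac{8 + \left(4 + 4\right)}{-8 - 2} = \frac{8 + 8}{-10} = 16 \left(- \frac{1}{10}\right) = - \frac{8}{5}$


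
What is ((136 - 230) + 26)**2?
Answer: 4624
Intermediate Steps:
((136 - 230) + 26)**2 = (-94 + 26)**2 = (-68)**2 = 4624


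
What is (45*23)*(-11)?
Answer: -11385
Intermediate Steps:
(45*23)*(-11) = 1035*(-11) = -11385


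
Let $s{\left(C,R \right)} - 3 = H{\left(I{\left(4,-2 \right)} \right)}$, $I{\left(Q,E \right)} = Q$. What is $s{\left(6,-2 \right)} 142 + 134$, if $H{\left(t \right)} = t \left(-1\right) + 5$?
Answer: $702$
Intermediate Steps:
$H{\left(t \right)} = 5 - t$ ($H{\left(t \right)} = - t + 5 = 5 - t$)
$s{\left(C,R \right)} = 4$ ($s{\left(C,R \right)} = 3 + \left(5 - 4\right) = 3 + 1 = 4$)
$s{\left(6,-2 \right)} 142 + 134 = 4 \cdot 142 + 134 = 568 + 134 = 702$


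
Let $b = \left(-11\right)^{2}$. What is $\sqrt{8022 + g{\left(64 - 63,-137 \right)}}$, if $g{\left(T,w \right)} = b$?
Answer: $\sqrt{8143} \approx 90.239$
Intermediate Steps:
$b = 121$
$g{\left(T,w \right)} = 121$
$\sqrt{8022 + g{\left(64 - 63,-137 \right)}} = \sqrt{8022 + 121} = \sqrt{8143}$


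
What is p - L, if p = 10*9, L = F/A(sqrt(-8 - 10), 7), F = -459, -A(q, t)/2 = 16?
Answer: 2421/32 ≈ 75.656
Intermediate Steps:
A(q, t) = -32 (A(q, t) = -2*16 = -32)
L = 459/32 (L = -459/(-32) = -459*(-1/32) = 459/32 ≈ 14.344)
p = 90
p - L = 90 - 1*459/32 = 90 - 459/32 = 2421/32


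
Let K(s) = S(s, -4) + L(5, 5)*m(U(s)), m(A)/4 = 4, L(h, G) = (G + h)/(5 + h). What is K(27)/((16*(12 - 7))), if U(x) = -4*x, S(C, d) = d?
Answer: 3/20 ≈ 0.15000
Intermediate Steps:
L(h, G) = (G + h)/(5 + h)
m(A) = 16 (m(A) = 4*4 = 16)
K(s) = 12 (K(s) = -4 + ((5 + 5)/(5 + 5))*16 = -4 + (10/10)*16 = -4 + ((⅒)*10)*16 = -4 + 1*16 = -4 + 16 = 12)
K(27)/((16*(12 - 7))) = 12/((16*(12 - 7))) = 12/((16*5)) = 12/80 = 12*(1/80) = 3/20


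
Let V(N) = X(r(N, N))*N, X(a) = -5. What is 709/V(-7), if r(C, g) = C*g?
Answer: 709/35 ≈ 20.257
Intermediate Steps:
V(N) = -5*N
709/V(-7) = 709/((-5*(-7))) = 709/35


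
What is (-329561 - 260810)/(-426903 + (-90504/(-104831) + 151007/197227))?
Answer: 12206217757679327/8826400849098986 ≈ 1.3829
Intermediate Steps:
(-329561 - 260810)/(-426903 + (-90504/(-104831) + 151007/197227)) = -590371/(-426903 + (-90504*(-1/104831) + 151007*(1/197227))) = -590371/(-426903 + (90504/104831 + 151007/197227)) = -590371/(-426903 + 33680047225/20675503637) = -590371/(-8826400849098986/20675503637) = -590371*(-20675503637/8826400849098986) = 12206217757679327/8826400849098986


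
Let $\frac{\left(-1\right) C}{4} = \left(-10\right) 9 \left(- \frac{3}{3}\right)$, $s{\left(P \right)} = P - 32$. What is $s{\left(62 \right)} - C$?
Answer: $390$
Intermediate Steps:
$s{\left(P \right)} = -32 + P$
$C = -360$ ($C = - 4 \left(-10\right) 9 \left(- \frac{3}{3}\right) = - 4 \left(- 90 \left(\left(-3\right) \frac{1}{3}\right)\right) = - 4 \left(\left(-90\right) \left(-1\right)\right) = \left(-4\right) 90 = -360$)
$s{\left(62 \right)} - C = \left(-32 + 62\right) - -360 = 30 + 360 = 390$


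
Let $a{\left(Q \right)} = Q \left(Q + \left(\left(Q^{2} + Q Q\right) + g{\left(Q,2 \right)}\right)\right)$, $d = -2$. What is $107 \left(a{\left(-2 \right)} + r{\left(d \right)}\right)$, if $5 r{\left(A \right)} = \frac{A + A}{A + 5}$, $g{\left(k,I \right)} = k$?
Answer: $- \frac{13268}{15} \approx -884.53$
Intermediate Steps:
$r{\left(A \right)} = \frac{2 A}{5 \left(5 + A\right)}$ ($r{\left(A \right)} = \frac{\left(A + A\right) \frac{1}{A + 5}}{5} = \frac{2 A \frac{1}{5 + A}}{5} = \frac{2 A}{5 \left(5 + A\right)}$)
$a{\left(Q \right)} = Q \left(2 Q + 2 Q^{2}\right)$ ($a{\left(Q \right)} = Q \left(Q + \left(\left(Q^{2} + Q Q\right) + Q\right)\right) = Q \left(Q + \left(\left(Q^{2} + Q^{2}\right) + Q\right)\right) = Q \left(Q + \left(2 Q^{2} + Q\right)\right) = Q \left(Q + \left(Q + 2 Q^{2}\right)\right) = Q \left(2 Q + 2 Q^{2}\right)$)
$107 \left(a{\left(-2 \right)} + r{\left(d \right)}\right) = 107 \left(2 \left(-2\right)^{2} \left(1 - 2\right) + \frac{2}{5} \left(-2\right) \frac{1}{5 - 2}\right) = 107 \left(2 \cdot 4 \left(-1\right) + \frac{2}{5} \left(-2\right) \frac{1}{3}\right) = 107 \left(-8 + \frac{2}{5} \left(-2\right) \frac{1}{3}\right) = 107 \left(-8 - \frac{4}{15}\right) = 107 \left(- \frac{124}{15}\right) = - \frac{13268}{15}$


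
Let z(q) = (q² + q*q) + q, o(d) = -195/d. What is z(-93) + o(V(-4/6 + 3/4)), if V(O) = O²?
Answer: -10875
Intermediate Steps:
z(q) = q + 2*q² (z(q) = (q² + q²) + q = 2*q² + q = q + 2*q²)
z(-93) + o(V(-4/6 + 3/4)) = -93*(1 + 2*(-93)) - 195/(-4/6 + 3/4)² = -93*(1 - 186) - 195/(-4*⅙ + 3*(¼))² = -93*(-185) - 195/(-⅔ + ¾)² = 17205 - 195/((1/12)²) = 17205 - 195/1/144 = 17205 - 195*144 = 17205 - 28080 = -10875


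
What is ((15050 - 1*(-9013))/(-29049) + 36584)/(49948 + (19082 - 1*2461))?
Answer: 354234851/644587627 ≈ 0.54955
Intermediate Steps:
((15050 - 1*(-9013))/(-29049) + 36584)/(49948 + (19082 - 1*2461)) = ((15050 + 9013)*(-1/29049) + 36584)/(49948 + (19082 - 2461)) = (24063*(-1/29049) + 36584)/(49948 + 16621) = (-8021/9683 + 36584)/66569 = (354234851/9683)*(1/66569) = 354234851/644587627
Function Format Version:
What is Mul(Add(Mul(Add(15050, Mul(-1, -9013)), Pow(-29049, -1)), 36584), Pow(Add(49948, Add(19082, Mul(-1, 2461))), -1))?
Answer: Rational(354234851, 644587627) ≈ 0.54955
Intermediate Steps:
Mul(Add(Mul(Add(15050, Mul(-1, -9013)), Pow(-29049, -1)), 36584), Pow(Add(49948, Add(19082, Mul(-1, 2461))), -1)) = Mul(Add(Mul(Add(15050, 9013), Rational(-1, 29049)), 36584), Pow(Add(49948, Add(19082, -2461)), -1)) = Mul(Add(Mul(24063, Rational(-1, 29049)), 36584), Pow(Add(49948, 16621), -1)) = Mul(Add(Rational(-8021, 9683), 36584), Pow(66569, -1)) = Mul(Rational(354234851, 9683), Rational(1, 66569)) = Rational(354234851, 644587627)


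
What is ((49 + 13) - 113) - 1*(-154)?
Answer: 103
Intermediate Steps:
((49 + 13) - 113) - 1*(-154) = (62 - 113) + 154 = -51 + 154 = 103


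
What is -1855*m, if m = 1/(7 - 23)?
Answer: 1855/16 ≈ 115.94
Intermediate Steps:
m = -1/16 (m = 1/(-16) = -1/16 ≈ -0.062500)
-1855*m = -1855*(-1/16) = 1855/16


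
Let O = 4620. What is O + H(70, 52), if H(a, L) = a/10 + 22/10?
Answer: 23146/5 ≈ 4629.2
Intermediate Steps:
H(a, L) = 11/5 + a/10 (H(a, L) = a*(1/10) + 22*(1/10) = a/10 + 11/5 = 11/5 + a/10)
O + H(70, 52) = 4620 + (11/5 + (1/10)*70) = 4620 + (11/5 + 7) = 4620 + 46/5 = 23146/5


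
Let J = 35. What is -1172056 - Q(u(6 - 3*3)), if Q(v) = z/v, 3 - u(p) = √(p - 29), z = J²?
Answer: -48057971/41 - 4900*I*√2/41 ≈ -1.1721e+6 - 169.02*I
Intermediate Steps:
z = 1225 (z = 35² = 1225)
u(p) = 3 - √(-29 + p) (u(p) = 3 - √(p - 29) = 3 - √(-29 + p))
Q(v) = 1225/v
-1172056 - Q(u(6 - 3*3)) = -1172056 - 1225/(3 - √(-29 + (6 - 3*3))) = -1172056 - 1225/(3 - √(-29 + (6 - 9))) = -1172056 - 1225/(3 - √(-29 - 3)) = -1172056 - 1225/(3 - √(-32)) = -1172056 - 1225/(3 - 4*I*√2)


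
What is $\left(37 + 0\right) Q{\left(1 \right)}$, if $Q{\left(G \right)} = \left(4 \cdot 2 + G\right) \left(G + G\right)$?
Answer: $666$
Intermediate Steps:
$Q{\left(G \right)} = 2 G \left(8 + G\right)$ ($Q{\left(G \right)} = \left(8 + G\right) 2 G = 2 G \left(8 + G\right)$)
$\left(37 + 0\right) Q{\left(1 \right)} = \left(37 + 0\right) 2 \cdot 1 \left(8 + 1\right) = 37 \cdot 2 \cdot 1 \cdot 9 = 37 \cdot 18 = 666$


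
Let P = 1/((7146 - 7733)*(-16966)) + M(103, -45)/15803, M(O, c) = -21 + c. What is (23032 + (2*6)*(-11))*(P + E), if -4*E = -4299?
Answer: 1936726775948729275/78691370363 ≈ 2.4612e+7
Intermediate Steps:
E = 4299/4 (E = -¼*(-4299) = 4299/4 ≈ 1074.8)
P = -657280969/157382740726 (P = 1/((7146 - 7733)*(-16966)) + (-21 - 45)/15803 = -1/16966/(-587) - 66*1/15803 = -1/587*(-1/16966) - 66/15803 = 1/9959042 - 66/15803 = -657280969/157382740726 ≈ -0.0041763)
(23032 + (2*6)*(-11))*(P + E) = (23032 + (2*6)*(-11))*(-657280969/157382740726 + 4299/4) = (23032 + 12*(-11))*(338292886628599/314765481452) = (23032 - 132)*(338292886628599/314765481452) = 22900*(338292886628599/314765481452) = 1936726775948729275/78691370363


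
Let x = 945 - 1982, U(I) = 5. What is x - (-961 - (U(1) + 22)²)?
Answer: 653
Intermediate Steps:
x = -1037
x - (-961 - (U(1) + 22)²) = -1037 - (-961 - (5 + 22)²) = -1037 - (-961 - 1*27²) = -1037 - (-961 - 1*729) = -1037 - (-961 - 729) = -1037 - 1*(-1690) = -1037 + 1690 = 653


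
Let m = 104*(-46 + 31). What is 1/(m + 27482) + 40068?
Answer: 1038642697/25922 ≈ 40068.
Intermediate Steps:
m = -1560 (m = 104*(-15) = -1560)
1/(m + 27482) + 40068 = 1/(-1560 + 27482) + 40068 = 1/25922 + 40068 = 1038642697/25922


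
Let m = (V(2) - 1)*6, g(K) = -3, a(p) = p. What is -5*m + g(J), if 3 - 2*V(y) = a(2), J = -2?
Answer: 12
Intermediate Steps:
V(y) = ½ (V(y) = 3/2 - ½*2 = 3/2 - 1 = ½)
m = -3 (m = (½ - 1)*6 = -½*6 = -3)
-5*m + g(J) = -5*(-3) - 3 = 15 - 3 = 12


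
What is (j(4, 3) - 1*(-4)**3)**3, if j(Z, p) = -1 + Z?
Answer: 300763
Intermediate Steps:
(j(4, 3) - 1*(-4)**3)**3 = ((-1 + 4) - 1*(-4)**3)**3 = (3 - 1*(-64))**3 = (3 + 64)**3 = 67**3 = 300763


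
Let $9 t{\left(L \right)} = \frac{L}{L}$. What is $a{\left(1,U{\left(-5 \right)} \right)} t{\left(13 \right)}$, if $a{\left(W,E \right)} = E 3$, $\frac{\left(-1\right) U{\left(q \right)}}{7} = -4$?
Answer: $\frac{28}{3} \approx 9.3333$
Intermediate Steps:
$U{\left(q \right)} = 28$ ($U{\left(q \right)} = \left(-7\right) \left(-4\right) = 28$)
$a{\left(W,E \right)} = 3 E$
$t{\left(L \right)} = \frac{1}{9}$ ($t{\left(L \right)} = \frac{L \frac{1}{L}}{9} = \frac{1}{9} \cdot 1 = \frac{1}{9}$)
$a{\left(1,U{\left(-5 \right)} \right)} t{\left(13 \right)} = 3 \cdot 28 \cdot \frac{1}{9} = 84 \cdot \frac{1}{9} = \frac{28}{3}$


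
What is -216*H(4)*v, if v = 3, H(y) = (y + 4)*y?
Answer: -20736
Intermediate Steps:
H(y) = y*(4 + y) (H(y) = (4 + y)*y = y*(4 + y))
-216*H(4)*v = -216*(4*(4 + 4))*3 = -216*(4*8)*3 = -216*32*3 = -20736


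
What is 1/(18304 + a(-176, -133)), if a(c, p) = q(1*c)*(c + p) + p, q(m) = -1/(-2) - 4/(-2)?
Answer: 2/34797 ≈ 5.7476e-5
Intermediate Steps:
q(m) = 5/2 (q(m) = -1*(-1/2) - 4*(-1/2) = 1/2 + 2 = 5/2)
a(c, p) = 5*c/2 + 7*p/2 (a(c, p) = 5*(c + p)/2 + p = (5*c/2 + 5*p/2) + p = 5*c/2 + 7*p/2)
1/(18304 + a(-176, -133)) = 1/(18304 + ((5/2)*(-176) + (7/2)*(-133))) = 1/(18304 + (-440 - 931/2)) = 1/(18304 - 1811/2) = 1/(34797/2) = 2/34797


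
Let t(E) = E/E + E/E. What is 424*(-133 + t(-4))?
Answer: -55544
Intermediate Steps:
t(E) = 2 (t(E) = 1 + 1 = 2)
424*(-133 + t(-4)) = 424*(-133 + 2) = 424*(-131) = -55544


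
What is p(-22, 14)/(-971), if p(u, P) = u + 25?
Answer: -3/971 ≈ -0.0030896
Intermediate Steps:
p(u, P) = 25 + u
p(-22, 14)/(-971) = (25 - 22)/(-971) = 3*(-1/971) = -3/971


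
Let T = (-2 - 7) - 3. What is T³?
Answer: -1728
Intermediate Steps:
T = -12 (T = -9 - 3 = -12)
T³ = (-12)³ = -1728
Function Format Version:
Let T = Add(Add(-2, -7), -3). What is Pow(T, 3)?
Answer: -1728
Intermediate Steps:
T = -12 (T = Add(-9, -3) = -12)
Pow(T, 3) = Pow(-12, 3) = -1728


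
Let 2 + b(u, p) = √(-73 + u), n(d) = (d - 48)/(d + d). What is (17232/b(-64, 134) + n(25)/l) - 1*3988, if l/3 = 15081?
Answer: -449995927681/106321050 - 5744*I*√137/47 ≈ -4232.4 - 1430.5*I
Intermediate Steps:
l = 45243 (l = 3*15081 = 45243)
n(d) = (-48 + d)/(2*d) (n(d) = (-48 + d)/((2*d)) = (-48 + d)*(1/(2*d)) = (-48 + d)/(2*d))
b(u, p) = -2 + √(-73 + u)
(17232/b(-64, 134) + n(25)/l) - 1*3988 = (17232/(-2 + √(-73 - 64)) + ((½)*(-48 + 25)/25)/45243) - 1*3988 = (17232/(-2 + √(-137)) + ((½)*(1/25)*(-23))*(1/45243)) - 3988 = (17232/(-2 + I*√137) - 23/50*1/45243) - 3988 = (17232/(-2 + I*√137) - 23/2262150) - 3988 = (-23/2262150 + 17232/(-2 + I*√137)) - 3988 = -9021454223/2262150 + 17232/(-2 + I*√137)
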